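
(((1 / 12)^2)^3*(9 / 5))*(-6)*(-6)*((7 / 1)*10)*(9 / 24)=7 / 12288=0.00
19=19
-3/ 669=-1/ 223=-0.00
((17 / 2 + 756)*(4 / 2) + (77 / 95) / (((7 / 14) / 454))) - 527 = 165106 / 95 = 1737.96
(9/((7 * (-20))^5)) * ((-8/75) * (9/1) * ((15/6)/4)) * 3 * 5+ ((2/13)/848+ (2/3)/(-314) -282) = -282.00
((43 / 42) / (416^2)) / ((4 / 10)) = 0.00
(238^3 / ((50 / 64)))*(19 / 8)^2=2433369596 / 25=97334783.84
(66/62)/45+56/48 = 369/310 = 1.19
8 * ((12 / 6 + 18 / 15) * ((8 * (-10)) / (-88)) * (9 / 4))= 576 / 11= 52.36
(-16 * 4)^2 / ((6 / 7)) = 14336 / 3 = 4778.67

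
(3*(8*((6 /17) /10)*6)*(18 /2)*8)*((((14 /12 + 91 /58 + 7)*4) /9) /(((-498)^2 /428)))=46402048 /16981385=2.73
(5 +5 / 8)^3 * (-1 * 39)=-3553875 / 512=-6941.16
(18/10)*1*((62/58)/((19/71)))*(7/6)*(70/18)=107849/3306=32.62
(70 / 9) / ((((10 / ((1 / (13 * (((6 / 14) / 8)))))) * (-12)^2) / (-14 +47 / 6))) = -1813 / 37908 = -0.05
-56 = -56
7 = 7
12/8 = 3/2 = 1.50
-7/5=-1.40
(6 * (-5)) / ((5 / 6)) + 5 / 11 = -35.55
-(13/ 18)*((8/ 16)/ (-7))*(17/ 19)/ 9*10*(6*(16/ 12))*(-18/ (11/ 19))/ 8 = -1105/ 693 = -1.59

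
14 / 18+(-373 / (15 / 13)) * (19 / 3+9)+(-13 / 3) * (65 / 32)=-7149283 / 1440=-4964.78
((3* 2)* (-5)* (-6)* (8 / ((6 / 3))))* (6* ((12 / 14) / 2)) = 12960 / 7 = 1851.43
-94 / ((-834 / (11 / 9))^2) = -5687 / 28170018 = -0.00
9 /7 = 1.29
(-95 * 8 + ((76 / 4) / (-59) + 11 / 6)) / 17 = -268505 / 6018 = -44.62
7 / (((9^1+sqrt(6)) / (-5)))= -21 / 5+7 * sqrt(6) / 15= -3.06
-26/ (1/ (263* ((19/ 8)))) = -64961/ 4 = -16240.25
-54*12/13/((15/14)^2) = -14112/325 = -43.42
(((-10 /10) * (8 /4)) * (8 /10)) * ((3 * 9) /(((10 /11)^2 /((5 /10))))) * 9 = -29403 /125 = -235.22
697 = 697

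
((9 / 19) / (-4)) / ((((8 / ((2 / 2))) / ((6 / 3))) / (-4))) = 9 / 76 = 0.12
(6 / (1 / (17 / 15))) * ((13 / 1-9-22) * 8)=-4896 / 5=-979.20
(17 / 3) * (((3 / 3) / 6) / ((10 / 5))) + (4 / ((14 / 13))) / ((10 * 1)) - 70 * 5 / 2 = -219437 / 1260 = -174.16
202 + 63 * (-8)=-302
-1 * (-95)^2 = -9025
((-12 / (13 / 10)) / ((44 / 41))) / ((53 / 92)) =-113160 / 7579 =-14.93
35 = 35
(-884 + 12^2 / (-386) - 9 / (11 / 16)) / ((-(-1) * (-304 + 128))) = 476329 / 93412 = 5.10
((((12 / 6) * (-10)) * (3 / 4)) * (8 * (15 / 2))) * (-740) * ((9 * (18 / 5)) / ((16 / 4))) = 5394600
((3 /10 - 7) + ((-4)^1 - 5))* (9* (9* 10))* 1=-12717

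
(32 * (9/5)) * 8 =2304/5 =460.80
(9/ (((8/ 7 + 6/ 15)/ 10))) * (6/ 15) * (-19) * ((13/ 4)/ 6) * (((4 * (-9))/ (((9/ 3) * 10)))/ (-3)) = -1729/ 18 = -96.06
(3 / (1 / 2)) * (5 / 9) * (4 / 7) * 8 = 320 / 21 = 15.24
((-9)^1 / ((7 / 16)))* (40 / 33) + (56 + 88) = 9168 / 77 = 119.06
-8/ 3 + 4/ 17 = -124/ 51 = -2.43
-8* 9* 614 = -44208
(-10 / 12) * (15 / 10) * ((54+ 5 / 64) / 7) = -17305 / 1792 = -9.66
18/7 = 2.57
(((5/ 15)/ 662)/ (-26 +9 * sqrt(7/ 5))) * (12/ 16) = -65/ 3724412 - 9 * sqrt(35)/ 7448824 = -0.00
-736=-736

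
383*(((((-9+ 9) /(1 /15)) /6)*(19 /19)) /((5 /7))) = 0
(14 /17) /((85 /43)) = 602 /1445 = 0.42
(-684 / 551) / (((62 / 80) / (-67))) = 96480 / 899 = 107.32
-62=-62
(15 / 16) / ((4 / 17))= 255 / 64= 3.98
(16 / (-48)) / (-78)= 1 / 234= 0.00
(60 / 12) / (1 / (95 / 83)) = 475 / 83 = 5.72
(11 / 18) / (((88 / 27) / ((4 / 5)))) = 3 / 20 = 0.15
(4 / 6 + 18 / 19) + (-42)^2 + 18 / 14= 704993 / 399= 1766.90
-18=-18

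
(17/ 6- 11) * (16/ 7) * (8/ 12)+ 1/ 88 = -9847/ 792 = -12.43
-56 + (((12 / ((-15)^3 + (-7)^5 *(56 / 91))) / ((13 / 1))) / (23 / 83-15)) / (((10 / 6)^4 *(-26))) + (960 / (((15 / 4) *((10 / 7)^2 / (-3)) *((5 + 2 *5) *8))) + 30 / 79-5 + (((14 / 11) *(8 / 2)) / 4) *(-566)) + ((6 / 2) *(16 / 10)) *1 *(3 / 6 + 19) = -531235872388707656 / 769327401610625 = -690.52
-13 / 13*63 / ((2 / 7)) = -441 / 2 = -220.50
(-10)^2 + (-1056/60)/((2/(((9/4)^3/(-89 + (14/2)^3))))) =2023981/20320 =99.61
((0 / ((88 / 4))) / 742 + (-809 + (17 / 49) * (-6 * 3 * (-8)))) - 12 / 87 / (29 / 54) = -31289897 / 41209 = -759.30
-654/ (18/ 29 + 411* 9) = -6322/ 35763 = -0.18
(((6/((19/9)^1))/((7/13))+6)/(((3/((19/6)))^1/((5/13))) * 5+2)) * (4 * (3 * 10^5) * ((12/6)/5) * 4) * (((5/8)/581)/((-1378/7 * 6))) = -9375000/6805253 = -1.38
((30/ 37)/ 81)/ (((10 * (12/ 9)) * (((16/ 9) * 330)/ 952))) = 119/ 97680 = 0.00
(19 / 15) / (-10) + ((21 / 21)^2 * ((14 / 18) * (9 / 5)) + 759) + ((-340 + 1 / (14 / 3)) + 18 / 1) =230206 / 525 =438.49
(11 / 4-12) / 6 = -37 / 24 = -1.54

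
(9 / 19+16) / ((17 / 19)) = 313 / 17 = 18.41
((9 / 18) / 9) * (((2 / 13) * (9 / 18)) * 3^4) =9 / 26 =0.35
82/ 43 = 1.91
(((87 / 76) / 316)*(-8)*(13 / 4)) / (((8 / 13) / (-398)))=60.92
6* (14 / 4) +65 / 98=2123 / 98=21.66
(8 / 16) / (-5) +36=359 / 10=35.90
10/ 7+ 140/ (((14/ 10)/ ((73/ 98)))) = 3720/ 49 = 75.92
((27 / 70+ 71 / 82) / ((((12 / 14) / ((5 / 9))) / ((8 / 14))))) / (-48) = -449 / 46494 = -0.01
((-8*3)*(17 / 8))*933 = -47583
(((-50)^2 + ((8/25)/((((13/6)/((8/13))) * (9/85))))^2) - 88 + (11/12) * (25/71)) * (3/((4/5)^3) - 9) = -295064605686803/38934355200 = -7578.52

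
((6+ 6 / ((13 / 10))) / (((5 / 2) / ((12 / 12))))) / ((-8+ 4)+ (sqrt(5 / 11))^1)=-4048 / 3705 -92 * sqrt(55) / 3705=-1.28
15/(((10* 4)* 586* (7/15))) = 45/32816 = 0.00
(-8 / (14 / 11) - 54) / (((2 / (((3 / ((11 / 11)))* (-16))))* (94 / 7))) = 5064 / 47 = 107.74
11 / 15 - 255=-3814 / 15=-254.27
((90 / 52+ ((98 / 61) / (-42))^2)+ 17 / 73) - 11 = -574276837 / 63562122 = -9.03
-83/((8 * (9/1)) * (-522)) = 83/37584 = 0.00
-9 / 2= -4.50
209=209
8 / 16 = 1 / 2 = 0.50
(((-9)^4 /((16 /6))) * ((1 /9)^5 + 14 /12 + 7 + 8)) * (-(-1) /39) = 1909253 /1872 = 1019.90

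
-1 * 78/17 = -78/17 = -4.59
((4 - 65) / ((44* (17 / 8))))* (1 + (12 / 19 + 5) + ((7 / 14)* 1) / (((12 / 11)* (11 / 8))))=-48434 / 10659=-4.54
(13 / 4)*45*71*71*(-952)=-701858430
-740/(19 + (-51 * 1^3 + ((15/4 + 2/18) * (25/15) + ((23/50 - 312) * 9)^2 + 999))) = -24975000/265362896299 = -0.00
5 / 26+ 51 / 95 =1801 / 2470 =0.73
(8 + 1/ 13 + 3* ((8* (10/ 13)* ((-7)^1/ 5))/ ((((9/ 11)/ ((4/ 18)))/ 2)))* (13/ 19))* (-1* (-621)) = -234577/ 247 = -949.70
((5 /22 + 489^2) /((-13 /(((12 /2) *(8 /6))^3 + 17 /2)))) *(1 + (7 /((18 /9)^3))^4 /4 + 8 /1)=-820670033378379 /9371648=-87569447.06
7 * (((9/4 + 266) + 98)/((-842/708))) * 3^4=-147025935/842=-174615.12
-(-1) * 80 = 80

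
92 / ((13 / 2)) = 184 / 13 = 14.15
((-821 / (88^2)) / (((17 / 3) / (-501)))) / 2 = 1233963 / 263296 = 4.69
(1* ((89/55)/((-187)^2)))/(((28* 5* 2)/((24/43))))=267/2894558975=0.00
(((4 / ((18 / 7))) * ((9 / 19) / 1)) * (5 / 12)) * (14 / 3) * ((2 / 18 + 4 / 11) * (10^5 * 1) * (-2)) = -2303000000 / 16929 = -136038.75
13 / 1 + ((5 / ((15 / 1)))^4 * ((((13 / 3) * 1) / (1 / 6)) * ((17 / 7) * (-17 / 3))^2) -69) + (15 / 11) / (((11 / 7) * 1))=24462275 / 4322241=5.66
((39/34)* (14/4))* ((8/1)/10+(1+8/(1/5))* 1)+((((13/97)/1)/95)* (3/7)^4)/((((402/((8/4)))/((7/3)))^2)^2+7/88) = 167.81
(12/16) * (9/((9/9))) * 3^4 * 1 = 2187/4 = 546.75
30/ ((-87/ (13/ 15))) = -26/ 87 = -0.30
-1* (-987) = 987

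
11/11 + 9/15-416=-2072/5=-414.40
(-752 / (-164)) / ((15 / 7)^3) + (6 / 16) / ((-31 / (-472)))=26491379 / 4289625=6.18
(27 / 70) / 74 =27 / 5180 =0.01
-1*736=-736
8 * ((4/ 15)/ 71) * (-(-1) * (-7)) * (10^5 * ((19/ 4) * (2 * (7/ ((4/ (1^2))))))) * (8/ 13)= -595840000/ 2769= -215182.38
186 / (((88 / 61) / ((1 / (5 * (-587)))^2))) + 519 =519.00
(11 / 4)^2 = 121 / 16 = 7.56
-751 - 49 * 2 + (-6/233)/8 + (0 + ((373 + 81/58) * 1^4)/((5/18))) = 13482225/27028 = 498.82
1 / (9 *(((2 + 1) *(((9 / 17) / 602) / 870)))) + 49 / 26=77168329 / 2106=36642.13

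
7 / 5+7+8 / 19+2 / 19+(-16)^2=264.93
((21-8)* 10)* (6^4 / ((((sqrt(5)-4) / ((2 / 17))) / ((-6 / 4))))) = 505440* sqrt(5) / 187 + 2021760 / 187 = 16855.39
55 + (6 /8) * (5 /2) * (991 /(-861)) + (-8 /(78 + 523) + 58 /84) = 221552227 /4139688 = 53.52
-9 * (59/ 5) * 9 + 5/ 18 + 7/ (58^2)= -144646639/ 151380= -955.52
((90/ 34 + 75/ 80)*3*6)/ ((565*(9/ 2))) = 195/ 7684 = 0.03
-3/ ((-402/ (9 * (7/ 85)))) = 63/ 11390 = 0.01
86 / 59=1.46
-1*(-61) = 61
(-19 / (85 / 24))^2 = 28.78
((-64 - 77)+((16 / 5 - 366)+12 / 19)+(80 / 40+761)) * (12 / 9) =32912 / 95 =346.44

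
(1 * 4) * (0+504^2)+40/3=3048232/3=1016077.33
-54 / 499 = -0.11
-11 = -11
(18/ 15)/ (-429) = -2/ 715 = -0.00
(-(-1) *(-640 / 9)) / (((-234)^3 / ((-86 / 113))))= -6880 / 1628840421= -0.00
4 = 4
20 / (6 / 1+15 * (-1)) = -20 / 9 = -2.22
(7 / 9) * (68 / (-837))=-476 / 7533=-0.06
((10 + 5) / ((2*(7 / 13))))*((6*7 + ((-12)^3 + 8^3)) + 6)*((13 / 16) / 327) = -61685 / 1526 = -40.42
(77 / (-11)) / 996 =-7 / 996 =-0.01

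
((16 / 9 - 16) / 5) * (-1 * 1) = 128 / 45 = 2.84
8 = 8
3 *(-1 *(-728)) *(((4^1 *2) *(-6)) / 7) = -14976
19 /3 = 6.33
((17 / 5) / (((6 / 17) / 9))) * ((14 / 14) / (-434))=-867 / 4340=-0.20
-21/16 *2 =-21/8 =-2.62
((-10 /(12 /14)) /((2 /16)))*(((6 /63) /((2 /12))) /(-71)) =160 /213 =0.75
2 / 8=1 / 4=0.25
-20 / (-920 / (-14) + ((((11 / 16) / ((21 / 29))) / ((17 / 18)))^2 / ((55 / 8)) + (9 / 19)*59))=-215247200 / 1009602361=-0.21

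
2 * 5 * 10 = 100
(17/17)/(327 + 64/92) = 23/7537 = 0.00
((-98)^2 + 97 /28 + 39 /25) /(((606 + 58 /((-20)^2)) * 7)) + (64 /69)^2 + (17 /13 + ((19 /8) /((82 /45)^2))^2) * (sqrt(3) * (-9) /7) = 88379135690 /28281392181- 615915725517 * sqrt(3) /263315713024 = -0.93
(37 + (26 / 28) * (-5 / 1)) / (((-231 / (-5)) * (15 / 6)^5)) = 2416 / 336875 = 0.01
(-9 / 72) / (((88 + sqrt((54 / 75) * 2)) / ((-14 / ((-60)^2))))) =7 / 1284480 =0.00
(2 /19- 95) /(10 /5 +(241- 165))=-601 /494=-1.22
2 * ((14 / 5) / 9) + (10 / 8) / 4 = 673 / 720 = 0.93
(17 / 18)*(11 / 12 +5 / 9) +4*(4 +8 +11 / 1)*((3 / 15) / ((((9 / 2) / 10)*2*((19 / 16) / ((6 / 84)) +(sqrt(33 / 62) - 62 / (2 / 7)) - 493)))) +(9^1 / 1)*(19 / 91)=8678181145589 / 2678395139784 - 5888*sqrt(2046) / 8584599807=3.24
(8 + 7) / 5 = 3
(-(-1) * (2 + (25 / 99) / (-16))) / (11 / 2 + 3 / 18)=3143 / 8976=0.35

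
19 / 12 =1.58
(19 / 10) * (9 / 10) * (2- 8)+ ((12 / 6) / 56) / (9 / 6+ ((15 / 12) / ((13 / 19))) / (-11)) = -10.23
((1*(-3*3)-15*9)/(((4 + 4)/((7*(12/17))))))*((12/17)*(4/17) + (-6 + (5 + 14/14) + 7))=-3131352/4913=-637.36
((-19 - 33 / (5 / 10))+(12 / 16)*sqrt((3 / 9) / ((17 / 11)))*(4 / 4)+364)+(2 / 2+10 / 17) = sqrt(561) / 68+4770 / 17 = 280.94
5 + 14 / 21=17 / 3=5.67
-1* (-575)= 575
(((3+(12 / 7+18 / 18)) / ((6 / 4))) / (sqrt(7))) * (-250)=-20000 * sqrt(7) / 147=-359.97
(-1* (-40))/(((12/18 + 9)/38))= 4560/29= 157.24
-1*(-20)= 20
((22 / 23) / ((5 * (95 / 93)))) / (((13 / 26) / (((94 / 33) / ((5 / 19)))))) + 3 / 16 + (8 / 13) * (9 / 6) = 5.16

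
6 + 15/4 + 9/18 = 41/4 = 10.25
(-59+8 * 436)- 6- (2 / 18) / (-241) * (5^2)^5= 17190112 / 2169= 7925.36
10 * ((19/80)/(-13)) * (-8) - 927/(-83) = 13628/1079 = 12.63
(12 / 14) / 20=3 / 70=0.04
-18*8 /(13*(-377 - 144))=144 /6773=0.02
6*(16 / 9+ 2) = 68 / 3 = 22.67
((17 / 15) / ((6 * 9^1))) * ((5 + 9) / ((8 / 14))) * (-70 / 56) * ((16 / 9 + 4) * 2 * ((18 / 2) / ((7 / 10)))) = -7735 / 81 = -95.49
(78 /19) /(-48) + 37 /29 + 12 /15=43867 /22040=1.99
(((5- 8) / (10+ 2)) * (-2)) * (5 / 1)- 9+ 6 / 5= -53 / 10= -5.30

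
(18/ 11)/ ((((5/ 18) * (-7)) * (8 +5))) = -324/ 5005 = -0.06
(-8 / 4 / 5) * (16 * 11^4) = -468512 / 5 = -93702.40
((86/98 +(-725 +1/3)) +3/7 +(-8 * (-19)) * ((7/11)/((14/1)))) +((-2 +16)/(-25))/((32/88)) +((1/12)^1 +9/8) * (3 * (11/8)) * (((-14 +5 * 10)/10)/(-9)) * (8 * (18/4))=-255410471/323400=-789.77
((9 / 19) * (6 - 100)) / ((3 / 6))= -1692 / 19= -89.05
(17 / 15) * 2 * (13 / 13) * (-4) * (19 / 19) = -136 / 15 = -9.07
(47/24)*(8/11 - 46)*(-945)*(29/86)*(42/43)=2245045005/81356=27595.32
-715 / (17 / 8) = -336.47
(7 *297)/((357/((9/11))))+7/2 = 281/34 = 8.26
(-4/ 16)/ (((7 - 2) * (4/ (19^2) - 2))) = 361/ 14360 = 0.03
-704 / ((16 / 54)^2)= -8019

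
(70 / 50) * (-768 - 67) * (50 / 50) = -1169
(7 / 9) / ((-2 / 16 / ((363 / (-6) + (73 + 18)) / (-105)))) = 244 / 135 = 1.81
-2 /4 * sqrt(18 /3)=-sqrt(6) /2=-1.22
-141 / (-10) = 141 / 10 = 14.10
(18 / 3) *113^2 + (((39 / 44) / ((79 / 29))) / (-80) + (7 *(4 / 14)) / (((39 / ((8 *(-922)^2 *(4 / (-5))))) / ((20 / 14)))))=-24441878059163 / 75915840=-321960.19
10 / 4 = 5 / 2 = 2.50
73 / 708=0.10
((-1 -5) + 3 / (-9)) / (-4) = 19 / 12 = 1.58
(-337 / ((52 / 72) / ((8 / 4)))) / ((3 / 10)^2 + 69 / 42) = -538.55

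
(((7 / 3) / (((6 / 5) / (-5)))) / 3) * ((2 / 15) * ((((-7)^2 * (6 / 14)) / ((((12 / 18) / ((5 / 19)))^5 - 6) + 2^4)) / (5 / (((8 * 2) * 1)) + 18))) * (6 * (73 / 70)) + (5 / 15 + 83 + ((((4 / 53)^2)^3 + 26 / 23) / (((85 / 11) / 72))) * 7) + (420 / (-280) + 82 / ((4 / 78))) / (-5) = -537290599323572847592759189 / 3307160282232091815143790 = -162.46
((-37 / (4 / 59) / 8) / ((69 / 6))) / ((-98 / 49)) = 2183 / 736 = 2.97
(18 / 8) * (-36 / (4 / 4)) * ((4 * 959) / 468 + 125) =-140256 / 13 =-10788.92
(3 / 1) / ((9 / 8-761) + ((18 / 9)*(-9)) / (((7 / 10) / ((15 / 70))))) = -0.00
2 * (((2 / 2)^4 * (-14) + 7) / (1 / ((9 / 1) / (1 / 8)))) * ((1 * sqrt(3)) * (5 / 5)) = -1008 * sqrt(3) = -1745.91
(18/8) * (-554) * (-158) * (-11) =-2166417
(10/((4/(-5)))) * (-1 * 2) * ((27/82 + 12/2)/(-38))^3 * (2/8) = -3494958975/121018659584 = -0.03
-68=-68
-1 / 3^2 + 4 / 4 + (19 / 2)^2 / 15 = 1243 / 180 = 6.91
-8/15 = -0.53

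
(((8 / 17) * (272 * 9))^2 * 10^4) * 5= 66355200000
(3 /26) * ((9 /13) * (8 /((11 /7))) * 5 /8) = 945 /3718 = 0.25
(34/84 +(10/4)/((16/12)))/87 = 383/14616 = 0.03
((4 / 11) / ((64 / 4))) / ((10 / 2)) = 1 / 220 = 0.00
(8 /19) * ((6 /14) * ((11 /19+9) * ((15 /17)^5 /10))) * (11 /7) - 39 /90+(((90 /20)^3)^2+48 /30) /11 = 5719316224973885 /7577810885568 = 754.75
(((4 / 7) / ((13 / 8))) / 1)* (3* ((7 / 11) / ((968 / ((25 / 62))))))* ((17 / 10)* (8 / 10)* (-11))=-204 / 48763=-0.00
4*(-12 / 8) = -6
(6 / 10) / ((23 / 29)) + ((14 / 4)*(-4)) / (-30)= 1.22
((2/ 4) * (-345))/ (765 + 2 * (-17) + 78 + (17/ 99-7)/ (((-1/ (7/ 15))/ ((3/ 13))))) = -0.21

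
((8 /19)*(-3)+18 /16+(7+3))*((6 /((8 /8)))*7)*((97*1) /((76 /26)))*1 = 39695019 /2888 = 13744.81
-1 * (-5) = 5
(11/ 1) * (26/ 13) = 22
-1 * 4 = -4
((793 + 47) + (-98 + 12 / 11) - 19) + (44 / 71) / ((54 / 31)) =724.45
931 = 931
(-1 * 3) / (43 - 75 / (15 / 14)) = 1 / 9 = 0.11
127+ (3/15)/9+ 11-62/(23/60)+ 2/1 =-22477/1035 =-21.72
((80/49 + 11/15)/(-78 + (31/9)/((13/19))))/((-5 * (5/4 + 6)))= 271284/303276925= 0.00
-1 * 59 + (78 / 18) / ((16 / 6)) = -459 / 8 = -57.38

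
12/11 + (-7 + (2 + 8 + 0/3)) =4.09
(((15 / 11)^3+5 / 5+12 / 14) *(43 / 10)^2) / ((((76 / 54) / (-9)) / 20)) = -9194618448 / 885115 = -10388.05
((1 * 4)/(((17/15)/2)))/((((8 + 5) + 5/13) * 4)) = 65/493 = 0.13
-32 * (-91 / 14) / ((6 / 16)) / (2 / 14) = 11648 / 3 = 3882.67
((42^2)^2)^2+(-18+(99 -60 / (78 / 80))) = 125874475953661 / 13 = 9682651996435.46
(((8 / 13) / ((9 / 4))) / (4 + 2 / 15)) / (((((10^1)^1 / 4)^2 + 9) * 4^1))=80 / 73749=0.00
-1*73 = -73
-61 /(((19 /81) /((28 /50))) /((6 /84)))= -10.40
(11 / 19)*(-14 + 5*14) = 616 / 19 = 32.42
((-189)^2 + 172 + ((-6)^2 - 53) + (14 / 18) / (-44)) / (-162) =-14206889 / 64152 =-221.46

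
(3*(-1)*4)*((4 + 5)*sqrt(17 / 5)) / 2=-54*sqrt(85) / 5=-99.57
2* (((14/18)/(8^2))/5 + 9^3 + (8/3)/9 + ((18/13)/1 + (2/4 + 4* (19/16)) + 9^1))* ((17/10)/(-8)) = -1422405521/4492800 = -316.60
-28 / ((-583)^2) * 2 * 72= -4032 / 339889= -0.01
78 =78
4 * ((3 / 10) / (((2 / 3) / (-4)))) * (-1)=7.20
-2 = -2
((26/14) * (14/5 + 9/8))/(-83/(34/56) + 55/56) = -34697/646045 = -0.05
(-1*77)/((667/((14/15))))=-1078/10005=-0.11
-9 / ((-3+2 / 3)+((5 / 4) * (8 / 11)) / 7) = 2079 / 509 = 4.08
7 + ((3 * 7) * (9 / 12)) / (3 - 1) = 119 / 8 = 14.88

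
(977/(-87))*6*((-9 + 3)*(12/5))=140688/145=970.26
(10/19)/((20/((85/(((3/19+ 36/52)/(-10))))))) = -1105/42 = -26.31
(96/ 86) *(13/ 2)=7.26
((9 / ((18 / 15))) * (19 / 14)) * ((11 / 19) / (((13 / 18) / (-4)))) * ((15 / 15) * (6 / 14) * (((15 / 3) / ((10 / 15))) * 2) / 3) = -44550 / 637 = -69.94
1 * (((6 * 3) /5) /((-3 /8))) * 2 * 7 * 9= -6048 /5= -1209.60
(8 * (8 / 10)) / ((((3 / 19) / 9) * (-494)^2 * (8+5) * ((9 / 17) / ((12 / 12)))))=136 / 626145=0.00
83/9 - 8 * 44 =-3085/9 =-342.78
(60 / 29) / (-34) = -30 / 493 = -0.06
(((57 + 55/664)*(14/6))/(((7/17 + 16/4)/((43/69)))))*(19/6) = 3685043369/61851600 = 59.58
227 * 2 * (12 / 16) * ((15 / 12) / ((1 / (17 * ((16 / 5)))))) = 23154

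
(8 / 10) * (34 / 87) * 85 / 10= 1156 / 435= 2.66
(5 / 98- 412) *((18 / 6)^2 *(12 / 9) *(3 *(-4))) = 2906712 / 49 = 59320.65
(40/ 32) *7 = 35/ 4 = 8.75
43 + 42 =85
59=59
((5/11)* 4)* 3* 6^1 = 360/11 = 32.73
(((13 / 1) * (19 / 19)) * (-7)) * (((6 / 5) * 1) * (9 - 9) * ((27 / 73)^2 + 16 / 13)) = 0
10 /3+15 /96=335 /96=3.49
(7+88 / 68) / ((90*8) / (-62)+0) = -0.71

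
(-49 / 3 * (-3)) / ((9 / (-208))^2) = 2119936 / 81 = 26172.05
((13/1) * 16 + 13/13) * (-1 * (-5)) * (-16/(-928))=1045/58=18.02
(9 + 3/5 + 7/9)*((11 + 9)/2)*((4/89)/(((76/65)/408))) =1627.55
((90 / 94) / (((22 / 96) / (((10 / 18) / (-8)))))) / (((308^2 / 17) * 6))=-425 / 49044688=-0.00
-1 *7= -7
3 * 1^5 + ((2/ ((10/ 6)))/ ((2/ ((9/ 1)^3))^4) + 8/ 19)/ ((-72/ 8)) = -16098483559217/ 6840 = -2353579467.72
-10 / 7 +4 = 18 / 7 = 2.57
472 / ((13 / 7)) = 3304 / 13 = 254.15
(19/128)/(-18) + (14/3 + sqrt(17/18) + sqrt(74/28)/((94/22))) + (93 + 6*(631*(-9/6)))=-12859411/2304 + 11*sqrt(518)/658 + sqrt(34)/6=-5579.99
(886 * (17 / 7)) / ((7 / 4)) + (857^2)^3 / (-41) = -19412479565045651433 / 2009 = -9662757374338303.35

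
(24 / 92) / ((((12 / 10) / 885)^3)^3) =99140119384631412506103515625 / 5888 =16837656145487671960955080.00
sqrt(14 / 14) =1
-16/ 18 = -8/ 9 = -0.89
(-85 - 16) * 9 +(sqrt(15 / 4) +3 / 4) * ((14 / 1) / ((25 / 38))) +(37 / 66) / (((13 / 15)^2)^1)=-82938693 / 92950 +266 * sqrt(15) / 25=-851.09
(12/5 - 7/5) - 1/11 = 10/11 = 0.91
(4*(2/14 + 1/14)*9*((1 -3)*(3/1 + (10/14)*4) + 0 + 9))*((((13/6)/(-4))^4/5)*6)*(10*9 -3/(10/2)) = -242568573/1254400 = -193.37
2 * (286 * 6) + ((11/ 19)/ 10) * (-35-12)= 651563/ 190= 3429.28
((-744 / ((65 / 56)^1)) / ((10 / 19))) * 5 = -395808 / 65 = -6089.35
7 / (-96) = -0.07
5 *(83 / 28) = 415 / 28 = 14.82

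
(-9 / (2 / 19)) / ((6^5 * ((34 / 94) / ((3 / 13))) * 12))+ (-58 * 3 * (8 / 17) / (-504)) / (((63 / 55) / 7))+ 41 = 41.99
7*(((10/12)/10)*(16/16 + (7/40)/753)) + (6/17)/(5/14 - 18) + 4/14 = 9021506777/10623805920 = 0.85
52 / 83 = 0.63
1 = 1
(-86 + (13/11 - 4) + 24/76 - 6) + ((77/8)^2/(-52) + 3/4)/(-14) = -919521095/9737728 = -94.43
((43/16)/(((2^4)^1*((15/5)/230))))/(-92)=-215/1536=-0.14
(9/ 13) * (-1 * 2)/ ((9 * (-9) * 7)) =2/ 819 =0.00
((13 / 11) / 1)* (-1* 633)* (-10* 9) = 740610 / 11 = 67328.18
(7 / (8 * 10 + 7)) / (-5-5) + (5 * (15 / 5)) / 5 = 2603 / 870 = 2.99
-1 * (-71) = 71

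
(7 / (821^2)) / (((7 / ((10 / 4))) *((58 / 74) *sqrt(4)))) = 185 / 78188756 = 0.00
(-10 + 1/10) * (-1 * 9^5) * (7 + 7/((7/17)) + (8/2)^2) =23383404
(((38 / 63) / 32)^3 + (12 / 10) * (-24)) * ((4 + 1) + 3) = -147483687433 / 640120320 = -230.40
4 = 4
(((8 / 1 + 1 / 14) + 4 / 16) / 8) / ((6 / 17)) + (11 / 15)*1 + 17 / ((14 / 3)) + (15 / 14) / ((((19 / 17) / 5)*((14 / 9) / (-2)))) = 1.16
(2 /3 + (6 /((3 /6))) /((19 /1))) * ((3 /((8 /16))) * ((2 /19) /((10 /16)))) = 2368 /1805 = 1.31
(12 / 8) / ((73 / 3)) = 9 / 146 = 0.06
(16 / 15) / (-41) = -16 / 615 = -0.03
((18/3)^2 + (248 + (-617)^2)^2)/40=29022599601/8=3627824950.12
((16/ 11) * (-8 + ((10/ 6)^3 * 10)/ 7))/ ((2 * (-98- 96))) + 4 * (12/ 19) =9699736/ 3831597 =2.53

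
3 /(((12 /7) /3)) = 21 /4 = 5.25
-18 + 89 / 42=-667 / 42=-15.88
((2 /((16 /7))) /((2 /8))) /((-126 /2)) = -1 /18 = -0.06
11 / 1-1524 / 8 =-359 / 2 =-179.50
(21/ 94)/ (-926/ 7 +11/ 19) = -931/ 548866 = -0.00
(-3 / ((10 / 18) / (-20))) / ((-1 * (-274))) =54 / 137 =0.39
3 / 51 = 1 / 17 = 0.06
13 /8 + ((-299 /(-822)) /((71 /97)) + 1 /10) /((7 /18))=8606489 /2723560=3.16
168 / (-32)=-21 / 4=-5.25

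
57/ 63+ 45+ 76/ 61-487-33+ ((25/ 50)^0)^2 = -604439/ 1281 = -471.85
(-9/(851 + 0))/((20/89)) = -801/17020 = -0.05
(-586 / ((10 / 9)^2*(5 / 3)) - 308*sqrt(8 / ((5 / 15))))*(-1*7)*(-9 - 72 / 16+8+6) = 498393 / 500+2156*sqrt(6) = 6277.89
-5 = -5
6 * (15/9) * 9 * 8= 720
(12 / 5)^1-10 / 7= 34 / 35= 0.97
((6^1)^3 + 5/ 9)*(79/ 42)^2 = 766.17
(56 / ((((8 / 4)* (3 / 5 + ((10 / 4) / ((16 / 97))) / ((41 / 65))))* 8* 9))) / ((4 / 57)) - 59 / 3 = -3141013 / 161561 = -19.44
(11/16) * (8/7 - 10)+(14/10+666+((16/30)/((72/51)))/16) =666625/1008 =661.33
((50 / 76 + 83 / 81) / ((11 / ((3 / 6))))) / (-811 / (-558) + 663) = 160549 / 1394817930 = 0.00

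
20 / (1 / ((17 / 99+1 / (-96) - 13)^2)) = 3296.64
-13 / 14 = -0.93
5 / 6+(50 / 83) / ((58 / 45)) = 18785 / 14442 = 1.30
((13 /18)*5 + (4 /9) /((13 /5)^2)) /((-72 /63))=-78295 /24336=-3.22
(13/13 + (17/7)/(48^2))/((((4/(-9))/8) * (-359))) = 16145/321664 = 0.05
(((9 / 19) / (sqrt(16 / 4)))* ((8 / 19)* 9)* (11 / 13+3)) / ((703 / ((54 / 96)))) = 18225 / 6598358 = 0.00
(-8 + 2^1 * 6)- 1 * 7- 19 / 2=-25 / 2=-12.50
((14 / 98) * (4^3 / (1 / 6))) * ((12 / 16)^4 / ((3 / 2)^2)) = 54 / 7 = 7.71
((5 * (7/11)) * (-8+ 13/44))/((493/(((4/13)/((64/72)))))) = -106785/6203912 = -0.02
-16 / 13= -1.23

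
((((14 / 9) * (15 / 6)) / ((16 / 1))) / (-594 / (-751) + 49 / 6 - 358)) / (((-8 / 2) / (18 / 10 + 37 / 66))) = 4095203 / 9965165760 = 0.00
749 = 749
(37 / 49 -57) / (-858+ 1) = 2756 / 41993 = 0.07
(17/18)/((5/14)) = 119/45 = 2.64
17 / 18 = 0.94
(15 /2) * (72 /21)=180 /7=25.71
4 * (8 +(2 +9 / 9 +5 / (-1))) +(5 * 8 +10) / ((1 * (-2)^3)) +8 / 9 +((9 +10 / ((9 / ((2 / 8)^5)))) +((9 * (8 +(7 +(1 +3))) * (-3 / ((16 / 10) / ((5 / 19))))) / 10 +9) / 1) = 43319 / 1536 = 28.20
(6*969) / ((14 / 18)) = 52326 / 7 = 7475.14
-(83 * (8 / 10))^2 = -110224 / 25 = -4408.96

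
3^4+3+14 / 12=511 / 6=85.17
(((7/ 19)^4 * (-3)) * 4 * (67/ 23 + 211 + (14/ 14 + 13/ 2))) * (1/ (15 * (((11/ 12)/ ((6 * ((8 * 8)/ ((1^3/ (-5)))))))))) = 225369768960/ 32971213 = 6835.35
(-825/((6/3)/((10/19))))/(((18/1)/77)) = -105875/114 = -928.73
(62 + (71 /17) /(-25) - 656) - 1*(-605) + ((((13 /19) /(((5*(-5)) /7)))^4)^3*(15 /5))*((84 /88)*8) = 267246058799322745390750198510089904 /24669759861551052749156951904296875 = 10.83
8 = 8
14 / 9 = 1.56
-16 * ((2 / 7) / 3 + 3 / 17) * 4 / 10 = -3104 / 1785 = -1.74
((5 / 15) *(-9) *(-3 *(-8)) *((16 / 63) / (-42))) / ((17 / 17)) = 0.44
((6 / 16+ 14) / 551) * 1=115 / 4408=0.03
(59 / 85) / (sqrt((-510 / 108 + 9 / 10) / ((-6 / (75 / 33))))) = 177 * sqrt(14190) / 36550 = 0.58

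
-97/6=-16.17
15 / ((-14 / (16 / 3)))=-40 / 7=-5.71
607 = 607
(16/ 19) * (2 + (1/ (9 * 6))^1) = 872/ 513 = 1.70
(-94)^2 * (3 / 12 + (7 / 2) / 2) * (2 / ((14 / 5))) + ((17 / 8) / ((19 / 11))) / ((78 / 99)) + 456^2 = 6101583421 / 27664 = 220560.42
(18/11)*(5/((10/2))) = 18/11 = 1.64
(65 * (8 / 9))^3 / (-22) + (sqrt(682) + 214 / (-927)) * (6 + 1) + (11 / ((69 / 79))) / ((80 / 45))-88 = -2689888513813 / 303952176 + 7 * sqrt(682) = -8666.90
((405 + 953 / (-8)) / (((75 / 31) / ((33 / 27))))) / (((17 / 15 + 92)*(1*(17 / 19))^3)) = 486282523 / 224622360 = 2.16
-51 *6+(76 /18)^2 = -23342 /81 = -288.17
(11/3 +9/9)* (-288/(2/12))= -8064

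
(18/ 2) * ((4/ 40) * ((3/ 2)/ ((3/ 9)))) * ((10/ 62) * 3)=243/ 124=1.96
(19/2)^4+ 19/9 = 1173193/144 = 8147.17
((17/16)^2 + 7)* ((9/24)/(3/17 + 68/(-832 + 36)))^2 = 214347580281/1554251776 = 137.91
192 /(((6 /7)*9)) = 224 /9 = 24.89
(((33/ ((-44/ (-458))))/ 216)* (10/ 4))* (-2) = -1145/ 144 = -7.95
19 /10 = 1.90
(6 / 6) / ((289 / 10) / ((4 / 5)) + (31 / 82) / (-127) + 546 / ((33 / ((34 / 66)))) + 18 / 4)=15121128 / 743134477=0.02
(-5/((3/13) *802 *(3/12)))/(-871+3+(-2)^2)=65/519696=0.00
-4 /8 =-1 /2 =-0.50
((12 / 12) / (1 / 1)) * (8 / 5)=8 / 5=1.60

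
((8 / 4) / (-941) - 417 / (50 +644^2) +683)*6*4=1066331938356 / 65052271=16391.92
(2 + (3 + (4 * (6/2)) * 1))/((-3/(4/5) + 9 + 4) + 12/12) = 68/41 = 1.66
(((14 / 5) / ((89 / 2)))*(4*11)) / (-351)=-1232 / 156195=-0.01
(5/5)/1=1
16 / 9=1.78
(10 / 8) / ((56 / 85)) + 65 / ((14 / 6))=6665 / 224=29.75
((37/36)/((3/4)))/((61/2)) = 74/1647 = 0.04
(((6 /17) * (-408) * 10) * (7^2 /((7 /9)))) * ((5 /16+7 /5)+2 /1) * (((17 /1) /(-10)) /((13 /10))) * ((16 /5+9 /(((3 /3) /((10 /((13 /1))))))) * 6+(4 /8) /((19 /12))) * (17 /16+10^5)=2689029676410.65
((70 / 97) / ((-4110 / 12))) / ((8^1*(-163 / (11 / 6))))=0.00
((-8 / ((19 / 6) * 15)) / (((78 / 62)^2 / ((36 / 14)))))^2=945685504 / 12630388225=0.07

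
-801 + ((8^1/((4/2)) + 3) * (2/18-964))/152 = -1156493/1368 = -845.39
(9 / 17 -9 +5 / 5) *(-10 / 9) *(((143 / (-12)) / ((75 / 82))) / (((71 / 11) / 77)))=-630677047 / 488835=-1290.16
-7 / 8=-0.88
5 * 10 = 50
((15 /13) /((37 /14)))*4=840 /481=1.75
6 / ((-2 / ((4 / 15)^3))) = -0.06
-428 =-428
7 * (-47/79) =-329/79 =-4.16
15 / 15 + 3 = 4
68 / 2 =34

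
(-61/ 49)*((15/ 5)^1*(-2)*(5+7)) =4392/ 49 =89.63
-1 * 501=-501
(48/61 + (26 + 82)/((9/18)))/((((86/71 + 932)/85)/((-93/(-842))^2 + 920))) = 2168935526750765/119393614143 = 18166.26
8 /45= 0.18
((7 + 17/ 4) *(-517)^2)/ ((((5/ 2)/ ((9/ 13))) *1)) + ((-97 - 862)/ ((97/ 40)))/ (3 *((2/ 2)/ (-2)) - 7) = 35703519161/ 42874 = 832754.56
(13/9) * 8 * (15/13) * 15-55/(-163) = 32655/163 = 200.34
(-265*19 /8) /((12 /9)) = -15105 /32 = -472.03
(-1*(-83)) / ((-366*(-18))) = 83 / 6588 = 0.01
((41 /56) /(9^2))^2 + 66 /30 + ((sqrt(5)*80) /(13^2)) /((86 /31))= 1240*sqrt(5) /7267 + 226336661 /102876480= 2.58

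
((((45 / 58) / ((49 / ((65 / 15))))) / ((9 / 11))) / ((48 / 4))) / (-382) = -715 / 39083184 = -0.00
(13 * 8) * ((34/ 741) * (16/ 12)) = 1088/ 171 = 6.36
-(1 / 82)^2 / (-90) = 1 / 605160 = 0.00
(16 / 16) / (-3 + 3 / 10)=-10 / 27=-0.37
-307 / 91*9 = -2763 / 91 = -30.36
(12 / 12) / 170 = 1 / 170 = 0.01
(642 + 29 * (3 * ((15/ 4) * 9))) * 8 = 28626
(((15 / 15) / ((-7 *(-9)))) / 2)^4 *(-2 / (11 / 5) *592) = -370 / 173282571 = -0.00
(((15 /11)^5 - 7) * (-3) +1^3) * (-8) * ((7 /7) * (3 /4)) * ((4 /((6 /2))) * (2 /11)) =-20239952 /1771561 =-11.42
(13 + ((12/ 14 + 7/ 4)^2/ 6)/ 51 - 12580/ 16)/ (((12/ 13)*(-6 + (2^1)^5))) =-185500439/ 5757696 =-32.22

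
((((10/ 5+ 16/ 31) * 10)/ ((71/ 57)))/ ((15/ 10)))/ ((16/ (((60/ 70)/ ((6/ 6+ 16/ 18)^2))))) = 900315/ 4452623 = 0.20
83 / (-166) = -1 / 2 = -0.50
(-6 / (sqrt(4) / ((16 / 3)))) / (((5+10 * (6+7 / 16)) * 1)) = -128 / 555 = -0.23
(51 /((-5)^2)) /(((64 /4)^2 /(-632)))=-4029 /800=-5.04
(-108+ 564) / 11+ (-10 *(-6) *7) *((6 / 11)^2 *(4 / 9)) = 11736 / 121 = 96.99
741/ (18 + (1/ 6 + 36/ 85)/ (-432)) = 163257120/ 3965459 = 41.17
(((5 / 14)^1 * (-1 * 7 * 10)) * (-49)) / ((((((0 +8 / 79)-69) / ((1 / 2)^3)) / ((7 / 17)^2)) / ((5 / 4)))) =-23709875 / 50336864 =-0.47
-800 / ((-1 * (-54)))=-400 / 27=-14.81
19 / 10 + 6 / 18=67 / 30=2.23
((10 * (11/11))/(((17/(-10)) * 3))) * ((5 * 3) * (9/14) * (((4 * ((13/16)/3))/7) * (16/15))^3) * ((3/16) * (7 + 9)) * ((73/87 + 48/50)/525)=-157199744/179773374375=-0.00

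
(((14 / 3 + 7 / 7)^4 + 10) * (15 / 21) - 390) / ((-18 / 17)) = -3408925 / 10206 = -334.01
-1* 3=-3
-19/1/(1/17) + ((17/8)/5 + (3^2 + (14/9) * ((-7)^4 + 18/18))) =1232233/360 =3422.87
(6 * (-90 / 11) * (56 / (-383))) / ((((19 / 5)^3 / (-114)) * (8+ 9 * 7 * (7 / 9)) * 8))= -945000 / 28896967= -0.03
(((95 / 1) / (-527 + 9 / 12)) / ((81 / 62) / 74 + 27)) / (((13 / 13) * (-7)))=348688 / 365301279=0.00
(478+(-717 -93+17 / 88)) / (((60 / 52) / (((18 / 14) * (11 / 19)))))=-1138761 / 5320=-214.05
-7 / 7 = -1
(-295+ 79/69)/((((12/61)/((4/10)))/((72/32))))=-309209/230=-1344.39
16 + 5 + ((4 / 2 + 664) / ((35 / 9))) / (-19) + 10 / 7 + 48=40841 / 665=61.42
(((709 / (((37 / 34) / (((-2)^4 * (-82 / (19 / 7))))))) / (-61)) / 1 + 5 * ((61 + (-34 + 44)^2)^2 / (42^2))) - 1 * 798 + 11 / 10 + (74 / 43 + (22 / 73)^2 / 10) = 7855014561953191 / 1768771944180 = 4440.94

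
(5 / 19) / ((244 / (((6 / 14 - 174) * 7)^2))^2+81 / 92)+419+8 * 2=1459927570169936805 / 3353850849780803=435.30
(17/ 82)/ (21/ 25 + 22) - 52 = -2434319/ 46822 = -51.99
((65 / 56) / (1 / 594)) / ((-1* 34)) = -19305 / 952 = -20.28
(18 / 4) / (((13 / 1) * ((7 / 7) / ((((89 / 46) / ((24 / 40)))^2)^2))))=37.43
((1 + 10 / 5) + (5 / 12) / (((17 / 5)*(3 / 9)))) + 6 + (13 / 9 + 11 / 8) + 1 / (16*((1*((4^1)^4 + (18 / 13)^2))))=76495897 / 6276672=12.19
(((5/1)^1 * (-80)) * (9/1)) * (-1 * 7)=25200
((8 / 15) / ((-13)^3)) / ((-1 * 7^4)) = 8 / 79124955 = 0.00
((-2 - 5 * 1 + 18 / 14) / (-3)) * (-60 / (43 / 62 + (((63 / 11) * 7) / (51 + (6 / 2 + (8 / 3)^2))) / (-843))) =-21080620000 / 127785217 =-164.97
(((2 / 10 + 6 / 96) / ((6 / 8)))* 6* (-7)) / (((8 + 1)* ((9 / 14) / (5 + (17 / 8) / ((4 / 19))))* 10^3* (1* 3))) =-55223 / 4320000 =-0.01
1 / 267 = 0.00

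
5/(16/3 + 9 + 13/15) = 25/76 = 0.33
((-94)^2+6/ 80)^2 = 78076221.41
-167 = -167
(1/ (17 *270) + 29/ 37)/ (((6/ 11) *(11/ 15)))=1.96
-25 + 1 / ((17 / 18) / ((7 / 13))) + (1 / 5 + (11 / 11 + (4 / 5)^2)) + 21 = -1.59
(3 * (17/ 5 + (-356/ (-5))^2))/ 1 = 15218.52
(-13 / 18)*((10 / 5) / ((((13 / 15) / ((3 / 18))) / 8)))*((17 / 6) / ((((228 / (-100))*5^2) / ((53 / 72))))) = 4505 / 55404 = 0.08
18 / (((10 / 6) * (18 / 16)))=48 / 5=9.60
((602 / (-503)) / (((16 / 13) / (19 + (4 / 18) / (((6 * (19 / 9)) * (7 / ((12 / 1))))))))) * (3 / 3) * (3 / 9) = -1414829 / 229368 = -6.17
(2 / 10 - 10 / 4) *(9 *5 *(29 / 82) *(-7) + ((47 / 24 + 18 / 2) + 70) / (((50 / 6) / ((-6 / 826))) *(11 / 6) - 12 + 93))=45903842451 / 179089640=256.32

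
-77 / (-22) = 7 / 2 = 3.50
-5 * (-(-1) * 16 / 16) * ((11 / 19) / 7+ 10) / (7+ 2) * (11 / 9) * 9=-8195 / 133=-61.62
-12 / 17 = -0.71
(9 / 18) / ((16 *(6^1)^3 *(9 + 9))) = 1 / 124416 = 0.00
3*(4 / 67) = 12 / 67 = 0.18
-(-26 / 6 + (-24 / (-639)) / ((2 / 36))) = 779 / 213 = 3.66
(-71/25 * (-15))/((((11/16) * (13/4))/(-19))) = -259008/715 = -362.25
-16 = -16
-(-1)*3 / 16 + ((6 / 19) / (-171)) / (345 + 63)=165695 / 883728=0.19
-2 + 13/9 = -5/9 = -0.56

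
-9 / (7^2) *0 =0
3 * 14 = 42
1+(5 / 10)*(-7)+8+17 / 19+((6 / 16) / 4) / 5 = 19497 / 3040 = 6.41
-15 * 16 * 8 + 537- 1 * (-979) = -404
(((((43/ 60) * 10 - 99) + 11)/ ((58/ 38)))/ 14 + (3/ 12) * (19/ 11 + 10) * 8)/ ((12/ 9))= 527123/ 35728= 14.75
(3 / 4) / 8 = 3 / 32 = 0.09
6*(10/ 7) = 60/ 7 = 8.57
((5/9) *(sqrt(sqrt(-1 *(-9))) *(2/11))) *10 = 100 *sqrt(3)/99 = 1.75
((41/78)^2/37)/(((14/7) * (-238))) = -1681/107151408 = -0.00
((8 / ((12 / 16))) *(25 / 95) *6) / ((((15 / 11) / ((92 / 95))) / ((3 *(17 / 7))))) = 1101056 / 12635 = 87.14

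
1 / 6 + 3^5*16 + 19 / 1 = 23443 / 6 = 3907.17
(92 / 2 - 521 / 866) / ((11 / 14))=275205 / 4763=57.78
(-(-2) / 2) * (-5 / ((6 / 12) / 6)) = -60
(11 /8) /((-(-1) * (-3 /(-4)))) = 1.83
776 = 776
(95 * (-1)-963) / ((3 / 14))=-14812 / 3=-4937.33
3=3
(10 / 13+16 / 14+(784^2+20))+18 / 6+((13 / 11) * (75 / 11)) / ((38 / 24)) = 128597843637 / 209209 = 614686.00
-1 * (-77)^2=-5929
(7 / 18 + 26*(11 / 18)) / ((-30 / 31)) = -9083 / 540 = -16.82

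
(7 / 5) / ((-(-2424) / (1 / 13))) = 7 / 157560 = 0.00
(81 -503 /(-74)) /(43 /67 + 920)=435299 /4564542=0.10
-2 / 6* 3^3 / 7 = -9 / 7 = -1.29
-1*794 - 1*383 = -1177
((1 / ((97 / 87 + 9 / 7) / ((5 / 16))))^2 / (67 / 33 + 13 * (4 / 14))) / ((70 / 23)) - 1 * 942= -1367999961131757 / 1452230752256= -942.00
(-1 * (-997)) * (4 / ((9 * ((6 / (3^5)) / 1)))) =17946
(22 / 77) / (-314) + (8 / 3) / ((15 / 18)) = 17579 / 5495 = 3.20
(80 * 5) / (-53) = -400 / 53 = -7.55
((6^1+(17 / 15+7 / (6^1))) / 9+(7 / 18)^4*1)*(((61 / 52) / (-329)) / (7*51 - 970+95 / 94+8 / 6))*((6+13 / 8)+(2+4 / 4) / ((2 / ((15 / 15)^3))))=2208959633 / 43867804780800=0.00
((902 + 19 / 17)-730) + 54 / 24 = 11925 / 68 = 175.37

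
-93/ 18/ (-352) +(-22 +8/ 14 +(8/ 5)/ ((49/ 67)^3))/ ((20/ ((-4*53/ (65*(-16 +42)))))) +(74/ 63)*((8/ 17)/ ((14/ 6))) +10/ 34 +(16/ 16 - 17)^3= -4095.35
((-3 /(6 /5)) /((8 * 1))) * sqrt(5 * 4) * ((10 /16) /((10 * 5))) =-0.02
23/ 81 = 0.28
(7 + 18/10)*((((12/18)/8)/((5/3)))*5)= 11/5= 2.20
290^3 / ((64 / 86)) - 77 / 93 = 12191451067 / 372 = 32772717.92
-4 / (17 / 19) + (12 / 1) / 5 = -176 / 85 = -2.07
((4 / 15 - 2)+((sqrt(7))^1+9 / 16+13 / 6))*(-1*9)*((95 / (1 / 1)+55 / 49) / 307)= -42390*sqrt(7) / 15043 - 337707 / 120344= -10.26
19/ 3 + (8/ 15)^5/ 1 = 4842143/ 759375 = 6.38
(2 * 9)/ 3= 6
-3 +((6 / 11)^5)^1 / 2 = -2.98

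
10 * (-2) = -20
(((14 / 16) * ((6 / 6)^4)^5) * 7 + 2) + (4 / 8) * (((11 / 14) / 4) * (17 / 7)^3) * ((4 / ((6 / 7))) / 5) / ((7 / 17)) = 1629853 / 144060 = 11.31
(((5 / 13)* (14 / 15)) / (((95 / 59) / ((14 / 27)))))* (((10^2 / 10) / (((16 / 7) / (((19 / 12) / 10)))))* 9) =20237 / 28080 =0.72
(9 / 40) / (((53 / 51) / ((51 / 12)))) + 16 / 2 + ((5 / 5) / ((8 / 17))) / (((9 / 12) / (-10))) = -493871 / 25440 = -19.41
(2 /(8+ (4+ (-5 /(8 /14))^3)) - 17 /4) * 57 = -40830867 /168428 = -242.42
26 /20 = 1.30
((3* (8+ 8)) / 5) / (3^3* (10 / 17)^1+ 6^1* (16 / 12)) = 408 / 1015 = 0.40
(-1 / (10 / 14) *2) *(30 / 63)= -4 / 3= -1.33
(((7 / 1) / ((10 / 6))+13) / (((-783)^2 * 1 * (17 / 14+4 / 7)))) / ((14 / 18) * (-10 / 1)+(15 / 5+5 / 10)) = -344 / 93666375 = -0.00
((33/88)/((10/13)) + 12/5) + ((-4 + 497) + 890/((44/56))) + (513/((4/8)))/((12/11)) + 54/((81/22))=6821183/2640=2583.78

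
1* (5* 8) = 40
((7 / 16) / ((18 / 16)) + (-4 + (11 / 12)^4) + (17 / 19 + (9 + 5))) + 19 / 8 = 14.36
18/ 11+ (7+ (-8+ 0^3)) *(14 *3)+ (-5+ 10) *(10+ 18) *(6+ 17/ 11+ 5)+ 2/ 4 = 1716.50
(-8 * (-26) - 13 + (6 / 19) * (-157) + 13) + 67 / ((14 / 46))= 50349 / 133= 378.56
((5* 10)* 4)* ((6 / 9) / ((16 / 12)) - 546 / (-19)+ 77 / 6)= 479600 / 57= 8414.04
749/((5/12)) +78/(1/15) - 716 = 11258/5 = 2251.60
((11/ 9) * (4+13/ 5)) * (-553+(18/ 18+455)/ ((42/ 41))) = -18271/ 21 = -870.05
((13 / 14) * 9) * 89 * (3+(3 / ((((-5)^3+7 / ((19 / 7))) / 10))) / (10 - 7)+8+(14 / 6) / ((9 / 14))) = 37752910 / 3489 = 10820.55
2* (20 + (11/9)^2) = 3482/81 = 42.99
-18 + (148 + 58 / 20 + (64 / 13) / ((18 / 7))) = 157733 / 1170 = 134.81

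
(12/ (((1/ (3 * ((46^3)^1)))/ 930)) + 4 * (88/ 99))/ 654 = 14664641776/ 2943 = 4982888.81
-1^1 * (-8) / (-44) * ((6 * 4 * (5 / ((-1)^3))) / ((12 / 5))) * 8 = 800 / 11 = 72.73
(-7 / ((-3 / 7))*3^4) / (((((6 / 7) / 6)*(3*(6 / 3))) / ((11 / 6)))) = 11319 / 4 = 2829.75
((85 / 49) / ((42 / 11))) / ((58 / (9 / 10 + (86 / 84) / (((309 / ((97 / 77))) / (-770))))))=-28077863 / 1549105992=-0.02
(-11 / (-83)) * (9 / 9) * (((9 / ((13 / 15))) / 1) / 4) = 1485 / 4316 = 0.34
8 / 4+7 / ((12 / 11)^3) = 12773 / 1728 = 7.39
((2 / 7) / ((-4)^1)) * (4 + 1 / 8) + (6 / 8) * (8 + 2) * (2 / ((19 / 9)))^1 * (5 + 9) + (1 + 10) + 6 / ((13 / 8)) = 3150137 / 27664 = 113.87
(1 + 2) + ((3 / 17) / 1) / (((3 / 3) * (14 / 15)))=759 / 238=3.19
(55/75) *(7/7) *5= 11/3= 3.67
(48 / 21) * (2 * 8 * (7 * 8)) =2048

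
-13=-13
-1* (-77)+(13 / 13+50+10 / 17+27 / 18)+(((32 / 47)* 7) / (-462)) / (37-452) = 2846930839 / 21884610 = 130.09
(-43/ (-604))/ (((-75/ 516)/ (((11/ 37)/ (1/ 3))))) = -0.44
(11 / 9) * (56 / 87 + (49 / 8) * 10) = 236929 / 3132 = 75.65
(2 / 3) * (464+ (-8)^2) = 352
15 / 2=7.50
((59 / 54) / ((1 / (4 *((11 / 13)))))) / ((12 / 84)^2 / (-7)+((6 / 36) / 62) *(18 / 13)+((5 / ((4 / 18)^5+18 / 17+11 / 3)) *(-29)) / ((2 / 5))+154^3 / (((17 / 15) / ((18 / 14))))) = 17953365630893 / 20114962600790021031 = 0.00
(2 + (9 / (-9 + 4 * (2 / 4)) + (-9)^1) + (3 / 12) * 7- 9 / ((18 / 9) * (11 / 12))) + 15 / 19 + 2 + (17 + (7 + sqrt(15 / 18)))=sqrt(30) / 6 + 89797 / 5852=16.26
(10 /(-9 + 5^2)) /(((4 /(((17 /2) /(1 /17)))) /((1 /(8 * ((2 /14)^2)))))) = 70805 /512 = 138.29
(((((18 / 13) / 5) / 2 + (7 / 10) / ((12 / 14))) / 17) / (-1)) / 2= -149 / 5304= -0.03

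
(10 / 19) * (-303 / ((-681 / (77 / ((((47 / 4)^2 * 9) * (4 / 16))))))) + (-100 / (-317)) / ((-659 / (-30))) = 1297008982840 / 17912753941959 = 0.07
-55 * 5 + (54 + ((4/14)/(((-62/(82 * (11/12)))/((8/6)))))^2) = -842126585/3814209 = -220.79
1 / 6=0.17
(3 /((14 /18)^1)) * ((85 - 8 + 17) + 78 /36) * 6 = 15579 /7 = 2225.57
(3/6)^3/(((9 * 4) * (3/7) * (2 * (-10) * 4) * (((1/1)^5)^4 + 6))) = -1/69120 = -0.00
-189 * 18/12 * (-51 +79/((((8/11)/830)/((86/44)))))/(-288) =88788861/512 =173415.74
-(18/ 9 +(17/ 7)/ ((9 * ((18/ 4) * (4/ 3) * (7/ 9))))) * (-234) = 23595/ 49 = 481.53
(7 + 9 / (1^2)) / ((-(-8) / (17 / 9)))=34 / 9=3.78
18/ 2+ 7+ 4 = 20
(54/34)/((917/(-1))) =-27/15589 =-0.00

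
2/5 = 0.40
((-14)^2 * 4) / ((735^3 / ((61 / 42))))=488 / 170170875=0.00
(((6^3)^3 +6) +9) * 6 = 60466266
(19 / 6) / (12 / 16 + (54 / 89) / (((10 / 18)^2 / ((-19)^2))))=84550 / 18968193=0.00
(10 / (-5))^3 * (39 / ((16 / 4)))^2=-1521 / 2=-760.50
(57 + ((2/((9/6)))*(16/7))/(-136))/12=20341/4284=4.75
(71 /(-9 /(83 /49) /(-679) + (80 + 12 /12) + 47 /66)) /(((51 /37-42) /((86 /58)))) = -20007878242 /630895687329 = -0.03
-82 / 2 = -41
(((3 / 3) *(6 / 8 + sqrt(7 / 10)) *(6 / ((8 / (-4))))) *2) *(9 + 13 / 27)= -256 *sqrt(70) / 45 - 128 / 3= -90.26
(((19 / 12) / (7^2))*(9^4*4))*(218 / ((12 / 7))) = 1509759 / 14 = 107839.93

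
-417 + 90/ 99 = -4577/ 11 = -416.09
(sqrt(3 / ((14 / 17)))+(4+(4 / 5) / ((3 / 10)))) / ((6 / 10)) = 5* sqrt(714) / 42+100 / 9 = 14.29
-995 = -995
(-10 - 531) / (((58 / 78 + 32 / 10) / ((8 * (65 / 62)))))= -27428700 / 23839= -1150.58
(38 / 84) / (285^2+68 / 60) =95 / 17057488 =0.00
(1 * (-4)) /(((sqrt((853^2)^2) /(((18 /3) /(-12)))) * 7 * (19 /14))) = 4 /13824571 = 0.00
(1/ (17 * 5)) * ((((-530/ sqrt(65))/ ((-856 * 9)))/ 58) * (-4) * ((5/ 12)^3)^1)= -1325 * sqrt(65)/ 21329972352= -0.00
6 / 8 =3 / 4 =0.75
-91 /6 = -15.17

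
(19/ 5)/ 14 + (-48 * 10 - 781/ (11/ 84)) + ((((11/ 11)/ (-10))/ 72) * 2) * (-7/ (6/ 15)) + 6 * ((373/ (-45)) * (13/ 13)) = -32726803/ 5040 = -6493.41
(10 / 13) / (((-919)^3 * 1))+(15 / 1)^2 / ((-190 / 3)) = -1362145986425 / 383418870146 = -3.55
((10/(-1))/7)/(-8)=5/28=0.18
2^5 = 32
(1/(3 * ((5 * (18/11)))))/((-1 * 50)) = -11/13500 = -0.00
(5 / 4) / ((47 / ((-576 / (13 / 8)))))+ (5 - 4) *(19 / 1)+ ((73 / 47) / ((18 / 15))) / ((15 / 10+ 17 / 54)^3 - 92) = 19775769581 / 2069074514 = 9.56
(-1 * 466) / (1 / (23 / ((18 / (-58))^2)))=-9013838 / 81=-111281.95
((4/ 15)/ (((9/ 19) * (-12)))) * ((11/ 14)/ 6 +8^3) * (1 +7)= -1634722/ 8505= -192.21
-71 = -71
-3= -3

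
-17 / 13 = -1.31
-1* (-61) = 61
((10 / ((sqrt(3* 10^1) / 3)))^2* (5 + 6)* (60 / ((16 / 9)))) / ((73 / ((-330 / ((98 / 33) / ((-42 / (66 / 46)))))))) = 253600875 / 511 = 496283.51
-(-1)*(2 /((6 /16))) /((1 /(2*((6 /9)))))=64 /9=7.11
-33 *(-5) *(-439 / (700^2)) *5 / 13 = -14487 / 254800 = -0.06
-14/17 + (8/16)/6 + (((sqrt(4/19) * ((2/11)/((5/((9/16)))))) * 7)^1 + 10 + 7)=16.33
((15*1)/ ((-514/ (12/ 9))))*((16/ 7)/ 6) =-80/ 5397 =-0.01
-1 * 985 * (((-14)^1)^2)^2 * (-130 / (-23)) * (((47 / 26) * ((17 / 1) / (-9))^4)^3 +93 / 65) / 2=-1303272874338.33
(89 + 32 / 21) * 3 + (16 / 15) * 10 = 5927 / 21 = 282.24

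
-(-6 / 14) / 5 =3 / 35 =0.09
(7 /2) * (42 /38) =147 /38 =3.87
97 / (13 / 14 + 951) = 1358 / 13327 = 0.10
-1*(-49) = 49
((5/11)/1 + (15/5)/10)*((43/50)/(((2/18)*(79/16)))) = 128484/108625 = 1.18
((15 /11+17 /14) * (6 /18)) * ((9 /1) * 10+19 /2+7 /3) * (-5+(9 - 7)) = -242567 /924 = -262.52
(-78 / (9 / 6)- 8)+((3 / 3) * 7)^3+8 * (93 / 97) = 28195 / 97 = 290.67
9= 9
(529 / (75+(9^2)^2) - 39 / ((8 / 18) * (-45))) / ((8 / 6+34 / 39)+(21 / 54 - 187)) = -1313247 / 119312515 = -0.01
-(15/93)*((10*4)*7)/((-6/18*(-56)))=-75/31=-2.42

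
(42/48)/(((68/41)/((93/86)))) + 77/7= 541315/46784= 11.57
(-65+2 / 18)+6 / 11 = -6370 / 99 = -64.34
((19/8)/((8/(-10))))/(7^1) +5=1025/224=4.58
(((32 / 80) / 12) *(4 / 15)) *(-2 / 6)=-2 / 675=-0.00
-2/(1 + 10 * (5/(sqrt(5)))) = 2/499 - 20 * sqrt(5)/499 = -0.09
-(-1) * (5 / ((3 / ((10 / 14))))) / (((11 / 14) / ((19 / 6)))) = 475 / 99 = 4.80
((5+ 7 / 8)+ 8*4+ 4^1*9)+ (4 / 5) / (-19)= 56113 / 760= 73.83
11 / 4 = 2.75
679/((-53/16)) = -10864/53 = -204.98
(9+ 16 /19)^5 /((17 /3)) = 40353421713 /2476099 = 16297.18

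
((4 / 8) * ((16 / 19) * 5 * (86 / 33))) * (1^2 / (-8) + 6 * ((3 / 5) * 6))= 73874 / 627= 117.82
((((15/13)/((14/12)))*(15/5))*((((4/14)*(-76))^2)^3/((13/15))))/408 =2081159228620800/2366039039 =879596.32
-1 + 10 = 9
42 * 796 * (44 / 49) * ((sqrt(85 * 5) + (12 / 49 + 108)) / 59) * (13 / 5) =2731872 * sqrt(17) / 413 + 14489849088 / 101185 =170474.67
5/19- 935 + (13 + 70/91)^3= 69952721/41743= 1675.80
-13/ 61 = -0.21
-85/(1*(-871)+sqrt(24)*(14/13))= 6188*sqrt(6)/25641125+2502383/25641125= 0.10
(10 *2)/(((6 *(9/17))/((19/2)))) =1615/27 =59.81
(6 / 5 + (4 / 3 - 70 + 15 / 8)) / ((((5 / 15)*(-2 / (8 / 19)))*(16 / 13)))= 102323 / 3040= 33.66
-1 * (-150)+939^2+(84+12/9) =2645869/3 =881956.33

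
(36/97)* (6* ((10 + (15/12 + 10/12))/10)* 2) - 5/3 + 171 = 50842/291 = 174.71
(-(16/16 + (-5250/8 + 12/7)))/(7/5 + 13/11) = 1006445/3976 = 253.13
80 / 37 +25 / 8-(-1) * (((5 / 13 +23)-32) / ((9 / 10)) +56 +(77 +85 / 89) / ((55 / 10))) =2233920115 / 33904728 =65.89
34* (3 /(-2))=-51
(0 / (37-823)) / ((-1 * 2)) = 0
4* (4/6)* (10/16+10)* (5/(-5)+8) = 595/3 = 198.33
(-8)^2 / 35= 1.83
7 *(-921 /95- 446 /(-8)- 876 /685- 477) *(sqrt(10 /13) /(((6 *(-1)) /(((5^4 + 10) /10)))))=20003885951 *sqrt(130) /8121360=28083.89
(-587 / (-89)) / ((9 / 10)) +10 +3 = 16283 / 801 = 20.33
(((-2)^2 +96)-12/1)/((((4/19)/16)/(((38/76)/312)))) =10.72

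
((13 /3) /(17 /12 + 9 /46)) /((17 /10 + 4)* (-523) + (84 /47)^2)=-5283928 /5854592571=-0.00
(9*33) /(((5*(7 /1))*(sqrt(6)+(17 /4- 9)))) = -22572 /9275- 4752*sqrt(6) /9275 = -3.69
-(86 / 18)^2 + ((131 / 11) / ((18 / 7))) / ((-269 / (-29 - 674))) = -5140523 / 479358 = -10.72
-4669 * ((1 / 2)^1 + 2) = -23345 / 2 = -11672.50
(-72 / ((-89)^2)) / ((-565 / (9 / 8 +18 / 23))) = 3159 / 102933395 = 0.00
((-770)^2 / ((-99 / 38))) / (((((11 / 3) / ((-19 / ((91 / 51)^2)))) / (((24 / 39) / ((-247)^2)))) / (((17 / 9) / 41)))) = 0.17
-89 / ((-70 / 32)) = 1424 / 35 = 40.69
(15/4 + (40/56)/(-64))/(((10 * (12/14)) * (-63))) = -0.01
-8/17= -0.47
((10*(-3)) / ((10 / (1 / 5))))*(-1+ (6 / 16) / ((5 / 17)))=-33 / 200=-0.16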